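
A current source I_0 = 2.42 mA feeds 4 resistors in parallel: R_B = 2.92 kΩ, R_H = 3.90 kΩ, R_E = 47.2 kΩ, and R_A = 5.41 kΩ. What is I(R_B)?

Total conductance ΣG = 1/2.92 + 1/3.90 + 1/47.2 + 1/5.41 = 0.8049 (units of 1/kΩ).
Current divider: I(R_B) = I_0 · G_k/ΣG = 2.42 × (0.3425/0.8049) = 2.42 × 0.4255 = 1.030 mA.

I ≈ 1.03 mA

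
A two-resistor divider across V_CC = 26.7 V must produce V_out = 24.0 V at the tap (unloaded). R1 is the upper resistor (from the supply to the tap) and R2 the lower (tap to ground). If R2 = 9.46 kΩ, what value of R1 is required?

V_out/V_CC = R2/(R1+R2) = 0.8989.
R1 = R2·(1/k − 1) = 9.46 × 0.1125 = 1.064 kΩ.

R1 ≈ 1.06 kΩ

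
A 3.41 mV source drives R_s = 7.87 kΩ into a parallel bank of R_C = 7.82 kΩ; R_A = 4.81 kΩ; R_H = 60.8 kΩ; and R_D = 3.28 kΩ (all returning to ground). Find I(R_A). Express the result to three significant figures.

Combine the parallel branches: R_p = (1/7.82 + 1/4.81 + 1/60.8 + 1/3.28)⁻¹ = 1.522 kΩ.
Node voltage V_A = V_CC · R_p/(R_s + R_p) = 3.41 × 0.1620 = 0.5525 mV.
I(R_A) = V_A / R_A = 0.5525/4.81 = 0.1149 µA.

I ≈ 0.115 µA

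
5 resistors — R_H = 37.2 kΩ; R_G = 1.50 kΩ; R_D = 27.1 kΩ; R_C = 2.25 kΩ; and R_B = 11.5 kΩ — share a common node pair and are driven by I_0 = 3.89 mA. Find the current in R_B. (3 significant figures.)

Total conductance ΣG = 1/37.2 + 1/1.50 + 1/27.1 + 1/2.25 + 1/11.5 = 1.262 (units of 1/kΩ).
Current divider: I(R_B) = I_0 · G_k/ΣG = 3.89 × (0.08696/1.262) = 3.89 × 0.06891 = 0.2681 mA.

I ≈ 0.268 mA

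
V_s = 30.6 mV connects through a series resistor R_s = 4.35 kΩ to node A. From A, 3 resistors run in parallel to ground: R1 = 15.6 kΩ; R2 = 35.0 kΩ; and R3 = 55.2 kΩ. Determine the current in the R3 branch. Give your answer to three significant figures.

I ≈ 0.374 µA

Combine the parallel branches: R_p = (1/15.6 + 1/35.0 + 1/55.2)⁻¹ = 9.026 kΩ.
V_A by voltage divider: V_A = 30.6 × 9.026/(4.35 + 9.026) = 20.65 mV.
I(R3) = V_A / R3 = 20.65/55.2 = 0.3741 µA.
(Check via current divider: I_total = 2.288 µA; share G_k/ΣG = 0.1635 → same result.)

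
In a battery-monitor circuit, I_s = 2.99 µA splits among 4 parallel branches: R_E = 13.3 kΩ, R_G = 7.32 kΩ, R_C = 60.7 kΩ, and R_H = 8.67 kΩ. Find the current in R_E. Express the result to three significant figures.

I ≈ 0.654 µA

Conductances: ΣG = 1/13.3 + 1/7.32 + 1/60.7 + 1/8.67 = 0.3436 (1/kΩ).
R_E takes the fraction G_k/ΣG = 0.07519/0.3436 = 0.2188, so I = 2.99 × 0.2188 = 0.6543 µA.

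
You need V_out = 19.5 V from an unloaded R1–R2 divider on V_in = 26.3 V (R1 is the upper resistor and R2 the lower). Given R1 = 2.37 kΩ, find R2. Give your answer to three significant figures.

R2 ≈ 6.80 kΩ

Required fraction k = V_out/V_in = 0.7414.
R2 = R1 · 0.7414/(1 − 0.7414) = 6.796 kΩ.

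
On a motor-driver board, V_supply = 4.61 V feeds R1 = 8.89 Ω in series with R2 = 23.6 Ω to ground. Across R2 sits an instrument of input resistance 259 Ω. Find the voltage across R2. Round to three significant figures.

V_out ≈ 3.27 V

R2 ‖ R_L = (23.6 × 259)/(23.6 + 259) = 21.63 Ω.
Now apply the divider: V_out = 4.61 × 0.7087 = 3.267 V.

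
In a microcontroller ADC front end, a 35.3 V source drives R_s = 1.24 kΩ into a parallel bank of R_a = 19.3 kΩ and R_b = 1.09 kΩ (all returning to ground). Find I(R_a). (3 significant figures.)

I ≈ 0.831 mA

Equivalent of the parallel group: R_p = 1.032 kΩ.
Node voltage V_A = V_CC · R_p/(R_s + R_p) = 35.3 × 0.4542 = 16.03 V.
Branch current I = V_A/R_a = 16.03/19.3 = 0.8307 mA.
(Equivalently: I_total = 15.54 mA, then current-divider fraction G_k/ΣG = 0.05346.)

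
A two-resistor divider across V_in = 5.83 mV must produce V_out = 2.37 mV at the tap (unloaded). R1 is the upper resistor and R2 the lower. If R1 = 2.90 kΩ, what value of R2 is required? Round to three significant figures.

R2 ≈ 1.99 kΩ

Required fraction k = V_out/V_in = 0.4065.
R2 = R1 · 0.4065/(1 − 0.4065) = 1.986 kΩ.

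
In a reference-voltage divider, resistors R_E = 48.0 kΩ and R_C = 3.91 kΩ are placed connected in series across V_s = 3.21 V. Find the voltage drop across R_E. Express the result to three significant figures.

V ≈ 2.97 V

ΣR = 48.0 + 3.91 = 51.91 kΩ.
By the voltage-divider rule, V = 3.21 × 48.00/51.91 = 2.968 V.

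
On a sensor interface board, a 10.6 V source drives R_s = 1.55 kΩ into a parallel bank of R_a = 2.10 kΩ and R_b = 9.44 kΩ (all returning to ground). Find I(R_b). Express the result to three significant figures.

I ≈ 0.590 mA

Combine the parallel branches: R_p = (1/2.10 + 1/9.44)⁻¹ = 1.718 kΩ.
Node voltage V_A = V_s · R_p/(R_s + R_p) = 10.6 × 0.5257 = 5.572 V.
Branch current I = V_A/R_b = 5.572/9.44 = 0.5903 mA.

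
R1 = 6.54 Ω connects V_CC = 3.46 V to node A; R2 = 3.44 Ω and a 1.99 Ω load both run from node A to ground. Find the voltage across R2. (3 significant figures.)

First combine the lower leg with the load: R2 ‖ R_L = 1.261 Ω.
Voltage divider with the loaded lower leg: V_out = 3.46 × 1.261/(6.54 + 1.261) = 3.46 × 0.1616 = 0.5592 V.
(Unloaded it would be 1.19 V; the load pulls it down.)

V_out ≈ 0.559 V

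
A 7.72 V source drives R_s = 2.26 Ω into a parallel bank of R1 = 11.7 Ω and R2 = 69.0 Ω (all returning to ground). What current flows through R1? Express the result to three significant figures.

Equivalent of the parallel group: R_p = 10.00 Ω.
V_A = 7.72 × 10.00/12.26 = 6.297 V.
Branch current I = V_A/R1 = 6.297/11.7 = 0.5382 A.
(Equivalently: I_total = 0.6295 A, then current-divider fraction G_k/ΣG = 0.8550.)

I ≈ 0.538 A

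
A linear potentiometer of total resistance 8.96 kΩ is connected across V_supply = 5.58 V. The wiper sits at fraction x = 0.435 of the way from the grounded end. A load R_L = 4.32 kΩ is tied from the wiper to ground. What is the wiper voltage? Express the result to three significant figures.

V_out ≈ 1.61 V

Lower segment x·R_p = 3.898 kΩ; upper segment (1−x)·R_p = 5.062 kΩ.
R_L loads the lower segment: effective lower R = 2.049 kΩ.
V_out = 5.58 × 2.049/(5.062 + 2.049) = 1.608 V.
(Unloaded: V_out = x·V_supply = 2.43 V.)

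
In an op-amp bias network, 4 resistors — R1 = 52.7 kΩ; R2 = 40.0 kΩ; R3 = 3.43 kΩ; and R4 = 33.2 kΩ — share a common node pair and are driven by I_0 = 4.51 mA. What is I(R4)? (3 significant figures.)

I ≈ 0.372 mA

Conductances: ΣG = 1/52.7 + 1/40.0 + 1/3.43 + 1/33.2 = 0.3656 (1/kΩ).
By the current-divider rule, I = I_0 · G_k/ΣG = 4.51 × 0.08238 = 0.3715 mA.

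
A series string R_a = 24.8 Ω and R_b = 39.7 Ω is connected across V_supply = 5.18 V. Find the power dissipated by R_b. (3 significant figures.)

P ≈ 0.256 W

ΣR = 64.50 Ω → I = 5.18/64.50 = 0.08031 A.
P(R_b) = I²·R_b = (0.08031)² × 39.7 = 0.2561 W.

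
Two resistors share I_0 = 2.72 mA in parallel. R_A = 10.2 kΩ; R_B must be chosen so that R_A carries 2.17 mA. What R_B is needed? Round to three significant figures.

R_B ≈ 40.2 kΩ

The fraction through R_A equals R_B/(R_A+R_B).
With f = 0.7978, R_B = R_A · f/(1−f) = 10.2 × 3.945 = 40.24 kΩ.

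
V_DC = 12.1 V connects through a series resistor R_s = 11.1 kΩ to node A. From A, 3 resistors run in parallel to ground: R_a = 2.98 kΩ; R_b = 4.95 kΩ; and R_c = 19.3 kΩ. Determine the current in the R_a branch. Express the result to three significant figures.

I ≈ 0.538 mA

Parallel bank: R_p = 1/(1/2.98 + 1/4.95 + 1/19.3) = 1.697 kΩ.
Node voltage V_A = V_DC · R_p/(R_s + R_p) = 12.1 × 0.1326 = 1.604 V.
Branch current I = V_A/R_a = 1.604/2.98 = 0.5383 mA.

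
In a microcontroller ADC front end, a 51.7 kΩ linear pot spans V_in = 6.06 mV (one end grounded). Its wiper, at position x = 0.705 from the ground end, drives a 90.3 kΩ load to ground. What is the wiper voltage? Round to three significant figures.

V_out ≈ 3.82 mV

Lower segment x·R_p = 36.45 kΩ; upper segment (1−x)·R_p = 15.25 kΩ.
Lower segment in parallel with the load: 36.45 ‖ 90.3 = 25.97 kΩ.
V_out = 6.06 × 25.97/(15.25 + 25.97) = 3.818 mV.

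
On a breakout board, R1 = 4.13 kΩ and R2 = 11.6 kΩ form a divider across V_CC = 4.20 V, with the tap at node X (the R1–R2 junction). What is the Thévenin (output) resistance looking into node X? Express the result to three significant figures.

R_th ≈ 3.05 kΩ

With V_CC suppressed (replaced by a short), R_th = R1 ‖ R2 = (4.130 × 11.6)/(4.130 + 11.6) = 3.046 kΩ.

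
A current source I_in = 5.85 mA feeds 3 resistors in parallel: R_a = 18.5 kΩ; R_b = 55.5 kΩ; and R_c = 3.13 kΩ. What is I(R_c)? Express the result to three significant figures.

I ≈ 4.77 mA

Conductances: ΣG = 1/18.5 + 1/55.5 + 1/3.13 = 0.3916 (1/kΩ).
By the current-divider rule, I = I_in · G_k/ΣG = 5.85 × 0.8159 = 4.773 mA.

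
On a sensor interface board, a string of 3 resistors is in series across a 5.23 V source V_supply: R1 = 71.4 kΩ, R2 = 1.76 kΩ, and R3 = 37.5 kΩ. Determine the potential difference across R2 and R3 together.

V ≈ 1.86 V

ΣR = 71.4 + 1.76 + 37.5 = 110.7 kΩ.
R_{R2..R3} = 1.76 + 37.5 = 39.26 kΩ.
By the voltage-divider rule, V = 5.23 × 39.26/110.7 = 1.856 V.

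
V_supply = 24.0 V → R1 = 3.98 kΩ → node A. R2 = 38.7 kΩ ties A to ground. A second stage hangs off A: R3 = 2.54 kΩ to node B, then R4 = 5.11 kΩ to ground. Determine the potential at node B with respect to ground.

V_B ≈ 9.88 V

Node A sees R2 in parallel with the series input of stage 2, R3 + R4 = 7.650 kΩ.
R2 ‖ (R3+R4) = 6.387 kΩ.
So V_A = 24.0 × 0.6161 = 14.79 V.
V_B = V_A × 0.6680 = 9.877 V.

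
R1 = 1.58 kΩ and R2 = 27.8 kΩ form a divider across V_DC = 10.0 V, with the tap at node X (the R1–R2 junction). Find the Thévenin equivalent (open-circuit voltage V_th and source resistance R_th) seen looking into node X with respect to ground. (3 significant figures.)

V_th ≈ 9.46 V, R_th ≈ 1.50 kΩ

Open-circuit (no load on X): V_th = V_DC · R2/(R1 + R2) = 10.0 × 27.8/(1.580 + 27.8) = 9.462 V.
Zeroing V_DC shorts the top of R1 to ground, so R_th = R1 ‖ R2 = 1.495 kΩ.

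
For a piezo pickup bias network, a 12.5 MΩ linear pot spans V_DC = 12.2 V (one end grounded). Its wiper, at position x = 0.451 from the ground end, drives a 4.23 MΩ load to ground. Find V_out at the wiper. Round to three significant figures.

V_out ≈ 3.18 V

Lower segment x·R_p = 5.638 MΩ; upper segment (1−x)·R_p = 6.862 MΩ.
R_L loads the lower segment: effective lower R = 2.417 MΩ.
Loaded-divider output: V_out = 12.2 × 0.2604 = 3.177 V.
(Unloaded: V_out = x·V_DC = 5.50 V.)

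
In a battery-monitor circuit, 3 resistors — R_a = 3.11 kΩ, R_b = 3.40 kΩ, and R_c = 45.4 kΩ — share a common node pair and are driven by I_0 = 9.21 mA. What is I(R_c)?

Total conductance ΣG = 1/3.11 + 1/3.40 + 1/45.4 = 0.6377 (units of 1/kΩ).
R_c takes the fraction G_k/ΣG = 0.02203/0.6377 = 0.03454, so I = 9.21 × 0.03454 = 0.3181 mA.

I ≈ 0.318 mA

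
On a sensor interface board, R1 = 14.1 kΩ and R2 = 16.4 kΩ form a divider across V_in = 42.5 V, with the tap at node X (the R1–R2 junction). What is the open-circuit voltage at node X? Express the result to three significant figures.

V_th ≈ 22.9 V

With X open, the divider is unloaded: V_th = 42.5 × 16.4/30.50 = 22.85 V.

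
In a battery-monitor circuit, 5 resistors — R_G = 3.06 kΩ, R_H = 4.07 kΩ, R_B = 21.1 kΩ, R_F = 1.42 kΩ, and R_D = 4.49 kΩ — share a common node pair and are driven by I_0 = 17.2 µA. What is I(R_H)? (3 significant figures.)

Conductances: ΣG = 1/3.06 + 1/4.07 + 1/21.1 + 1/1.42 + 1/4.49 = 1.547 (1/kΩ).
By the current-divider rule, I = I_0 · G_k/ΣG = 17.2 × 0.1588 = 2.732 µA.

I ≈ 2.73 µA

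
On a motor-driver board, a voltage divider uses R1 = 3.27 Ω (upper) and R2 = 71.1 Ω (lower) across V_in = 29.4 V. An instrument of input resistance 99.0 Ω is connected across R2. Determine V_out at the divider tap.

R2 ‖ R_L = (71.1 × 99.0)/(71.1 + 99.0) = 41.38 Ω.
Then V_out = V_in · R2'/(R1 + R2') = 29.4 × 41.38/44.65 = 27.25 V.
(Unloaded it would be 28.1 V; the load pulls it down.)

V_out ≈ 27.2 V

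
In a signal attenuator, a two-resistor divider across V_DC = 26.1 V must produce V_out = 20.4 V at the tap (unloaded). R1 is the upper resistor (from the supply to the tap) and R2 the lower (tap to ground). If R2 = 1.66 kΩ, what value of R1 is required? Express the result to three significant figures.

R1 ≈ 0.464 kΩ

V_out/V_DC = R2/(R1+R2) = 0.7816.
So R1 = R2 · (V_DC/V_out − 1) = 1.66 × (26.1/20.4 − 1) = 1.66 × 0.2794 = 0.4638 kΩ.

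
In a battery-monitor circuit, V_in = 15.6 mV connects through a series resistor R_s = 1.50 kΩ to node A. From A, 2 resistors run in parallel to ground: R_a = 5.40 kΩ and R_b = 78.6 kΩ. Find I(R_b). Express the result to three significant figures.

Parallel bank: R_p = 1/(1/5.40 + 1/78.6) = 5.053 kΩ.
V_A by voltage divider: V_A = 15.6 × 5.053/(1.50 + 5.053) = 12.03 mV.
I(R_b) = V_A / R_b = 12.03/78.6 = 0.1530 µA.

I ≈ 0.153 µA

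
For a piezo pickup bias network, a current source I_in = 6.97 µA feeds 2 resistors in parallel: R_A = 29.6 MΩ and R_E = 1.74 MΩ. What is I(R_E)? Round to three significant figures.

I ≈ 6.58 µA

With just two branches, the current splits inversely with resistance.
So I = 6.97 × 29.6/31.34 = 6.583 µA.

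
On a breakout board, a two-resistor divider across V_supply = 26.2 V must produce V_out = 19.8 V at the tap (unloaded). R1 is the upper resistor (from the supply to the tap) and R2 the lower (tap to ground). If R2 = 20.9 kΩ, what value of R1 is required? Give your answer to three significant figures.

R1 ≈ 6.76 kΩ

V_out/V_supply = R2/(R1+R2) = 0.7557.
So R1 = R2 · (V_supply/V_out − 1) = 20.9 × (26.2/19.8 − 1) = 20.9 × 0.3232 = 6.756 kΩ.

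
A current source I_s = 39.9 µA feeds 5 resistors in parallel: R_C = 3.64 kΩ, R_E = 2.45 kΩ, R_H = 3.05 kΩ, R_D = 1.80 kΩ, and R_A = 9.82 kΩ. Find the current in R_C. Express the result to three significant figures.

I ≈ 6.57 µA

ΣG = 1/3.64 + 1/2.45 + 1/3.05 + 1/1.80 + 1/9.82 = 1.668.
Current divider: I(R_C) = I_s · G_k/ΣG = 39.9 × (0.2747/1.668) = 39.9 × 0.1647 = 6.571 µA.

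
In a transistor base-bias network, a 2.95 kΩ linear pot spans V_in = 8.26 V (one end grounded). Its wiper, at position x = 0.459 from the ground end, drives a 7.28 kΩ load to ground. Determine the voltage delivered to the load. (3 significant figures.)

The pot divides into 1.596 kΩ above the wiper and 1.354 kΩ below.
(x·R_p) ‖ R_L = 1.142 kΩ.
V_out = 8.26 × 1.142/(1.596 + 1.142) = 3.445 V.

V_out ≈ 3.44 V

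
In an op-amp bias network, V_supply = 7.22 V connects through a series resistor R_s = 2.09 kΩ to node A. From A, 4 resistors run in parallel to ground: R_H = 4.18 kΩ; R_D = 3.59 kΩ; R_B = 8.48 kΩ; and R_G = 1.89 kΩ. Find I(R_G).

I ≈ 1.11 mA

Combine the parallel branches: R_p = (1/4.18 + 1/3.59 + 1/8.48 + 1/1.89)⁻¹ = 0.8585 kΩ.
Node voltage V_A = V_supply · R_p/(R_s + R_p) = 7.22 × 0.2912 = 2.102 V.
Branch current I = V_A/R_G = 2.102/1.89 = 1.112 mA.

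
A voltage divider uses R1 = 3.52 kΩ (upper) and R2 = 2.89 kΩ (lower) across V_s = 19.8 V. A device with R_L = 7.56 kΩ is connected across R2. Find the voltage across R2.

First combine the lower leg with the load: R2 ‖ R_L = 2.091 kΩ.
Now apply the divider: V_out = 19.8 × 0.3726 = 7.378 V.

V_out ≈ 7.38 V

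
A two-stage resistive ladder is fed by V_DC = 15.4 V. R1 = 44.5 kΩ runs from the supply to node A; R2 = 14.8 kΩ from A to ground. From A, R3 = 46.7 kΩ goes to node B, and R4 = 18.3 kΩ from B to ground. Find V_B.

Looking into the second stage from A: R3 + R4 = 65.00 kΩ appears in parallel with R2.
Effective lower resistance at A: R2 ‖ 65.00 = 12.06 kΩ.
So V_A = 15.4 × 0.2132 = 3.283 V.
Stage 2 is unloaded, so V_B = V_A · R4/(R3+R4) = 3.283 × 18.3/65.00 = 0.9242 V.

V_B ≈ 0.924 V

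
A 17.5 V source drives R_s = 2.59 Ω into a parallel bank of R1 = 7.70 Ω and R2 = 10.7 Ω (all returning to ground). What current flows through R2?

Combine the parallel branches: R_p = (1/7.70 + 1/10.7)⁻¹ = 4.478 Ω.
V_A by voltage divider: V_A = 17.5 × 4.478/(2.59 + 4.478) = 11.09 V.
I(R2) = V_A / R2 = 11.09/10.7 = 1.036 A.
(Equivalently: I_total = 2.476 A, then current-divider fraction G_k/ΣG = 0.4185.)

I ≈ 1.04 A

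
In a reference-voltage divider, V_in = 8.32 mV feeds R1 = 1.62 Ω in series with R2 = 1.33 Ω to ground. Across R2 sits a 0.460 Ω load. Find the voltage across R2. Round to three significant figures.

V_out ≈ 1.45 mV

R2 ‖ R_L = (1.33 × 0.460)/(1.33 + 0.460) = 0.3418 Ω.
Now apply the divider: V_out = 8.32 × 0.1742 = 1.450 mV.
(Unloaded it would be 3.75 mV; the load pulls it down.)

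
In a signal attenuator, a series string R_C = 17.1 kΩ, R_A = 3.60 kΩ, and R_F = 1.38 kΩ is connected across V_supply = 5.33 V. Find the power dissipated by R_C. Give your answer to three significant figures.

ΣR = 22.08 kΩ → I = 5.33/22.08 = 0.2414 mA.
P(R_C) = I²·R_C = (0.2414)² × 17.1 = 0.9964 mW.

P ≈ 0.996 mW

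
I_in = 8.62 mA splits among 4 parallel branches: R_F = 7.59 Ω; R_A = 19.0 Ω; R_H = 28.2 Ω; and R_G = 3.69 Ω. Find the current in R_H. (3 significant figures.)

I ≈ 0.623 mA

Total conductance ΣG = 1/7.59 + 1/19.0 + 1/28.2 + 1/3.69 = 0.4908 (units of 1/Ω).
R_H takes the fraction G_k/ΣG = 0.03546/0.4908 = 0.07224, so I = 8.62 × 0.07224 = 0.6227 mA.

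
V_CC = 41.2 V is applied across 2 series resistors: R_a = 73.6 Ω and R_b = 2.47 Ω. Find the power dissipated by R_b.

The common current is I = 41.2/76.07 = 0.5416 A.
P = I²R = 0.2933 × 2.47 = 0.7245 W.

P ≈ 0.725 W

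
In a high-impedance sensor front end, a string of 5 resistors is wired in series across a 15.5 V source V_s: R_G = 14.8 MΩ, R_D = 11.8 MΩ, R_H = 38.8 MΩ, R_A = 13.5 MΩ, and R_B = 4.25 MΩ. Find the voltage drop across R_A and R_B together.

V ≈ 3.31 V

Series total: ΣR = 14.8 + 11.8 + 38.8 + 13.5 + 4.25 = 83.15 MΩ.
R_{R_A..R_B} = 13.5 + 4.25 = 17.75 MΩ.
By the voltage-divider rule, V = 15.5 × 17.75/83.15 = 3.309 V.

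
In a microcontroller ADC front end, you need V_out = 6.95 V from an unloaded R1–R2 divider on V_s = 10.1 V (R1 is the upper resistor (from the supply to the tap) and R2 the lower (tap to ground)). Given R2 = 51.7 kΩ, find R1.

R1 ≈ 23.4 kΩ

The divider ratio is R2/(R1+R2) = 6.95/10.1 = 0.6881.
R1 = R2·(1/k − 1) = 51.7 × 0.4532 = 23.43 kΩ.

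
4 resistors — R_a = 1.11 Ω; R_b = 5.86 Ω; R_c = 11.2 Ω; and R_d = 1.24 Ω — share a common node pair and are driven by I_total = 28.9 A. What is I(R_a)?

ΣG = 1/1.11 + 1/5.86 + 1/11.2 + 1/1.24 = 1.967.
R_a takes the fraction G_k/ΣG = 0.9009/1.967 = 0.4579, so I = 28.9 × 0.4579 = 13.23 A.

I ≈ 13.2 A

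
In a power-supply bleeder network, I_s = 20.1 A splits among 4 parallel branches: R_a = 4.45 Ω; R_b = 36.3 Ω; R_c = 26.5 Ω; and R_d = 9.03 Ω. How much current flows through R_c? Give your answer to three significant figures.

I ≈ 1.89 A

Total conductance ΣG = 1/4.45 + 1/36.3 + 1/26.5 + 1/9.03 = 0.4007 (units of 1/Ω).
Current divider: I(R_c) = I_s · G_k/ΣG = 20.1 × (0.03774/0.4007) = 20.1 × 0.09416 = 1.893 A.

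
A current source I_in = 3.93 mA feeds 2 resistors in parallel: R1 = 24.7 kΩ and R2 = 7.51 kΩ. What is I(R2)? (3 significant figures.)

I ≈ 3.01 mA

For two parallel branches, I_k = I_in · (other R)/(sum of R).
So I = 3.93 × 24.7/32.21 = 3.014 mA.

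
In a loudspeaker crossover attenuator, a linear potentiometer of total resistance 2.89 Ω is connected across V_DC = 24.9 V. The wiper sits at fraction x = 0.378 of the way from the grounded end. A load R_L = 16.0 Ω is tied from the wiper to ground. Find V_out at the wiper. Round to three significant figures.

V_out ≈ 9.03 V

Lower segment x·R_p = 1.092 Ω; upper segment (1−x)·R_p = 1.798 Ω.
Lower segment in parallel with the load: 1.092 ‖ 16.0 = 1.023 Ω.
Then V_out = V_DC · 1.023/(1.798 + 1.023) = 9.029 V.
(Unloaded: V_out = x·V_DC = 9.41 V.)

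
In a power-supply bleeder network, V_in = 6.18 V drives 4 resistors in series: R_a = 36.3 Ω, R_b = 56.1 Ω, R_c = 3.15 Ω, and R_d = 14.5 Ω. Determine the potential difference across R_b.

Total series resistance ΣR = 36.3 + 56.1 + 3.15 + 14.5 = 110.0 Ω.
Voltage divider: V = V_in · (56.10 / 110.0) = 6.18 × 0.5098 = 3.150 V.

V ≈ 3.15 V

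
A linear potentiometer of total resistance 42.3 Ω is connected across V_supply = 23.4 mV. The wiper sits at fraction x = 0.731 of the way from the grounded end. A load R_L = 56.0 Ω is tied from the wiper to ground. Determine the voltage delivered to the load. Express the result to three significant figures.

Lower segment x·R_p = 30.92 Ω; upper segment (1−x)·R_p = 11.38 Ω.
(x·R_p) ‖ R_L = 19.92 Ω.
Loaded-divider output: V_out = 23.4 × 0.6365 = 14.89 mV.

V_out ≈ 14.9 mV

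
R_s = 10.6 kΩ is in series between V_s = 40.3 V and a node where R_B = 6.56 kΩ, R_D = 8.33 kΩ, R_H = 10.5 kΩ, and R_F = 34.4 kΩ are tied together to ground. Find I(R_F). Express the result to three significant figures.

I ≈ 0.225 mA

Parallel bank: R_p = 1/(1/6.56 + 1/8.33 + 1/10.5 + 1/34.4) = 2.520 kΩ.
Node voltage V_A = V_s · R_p/(R_s + R_p) = 40.3 × 0.1921 = 7.741 V.
I(R_F) = V_A / R_F = 7.741/34.4 = 0.2250 mA.
(Check via current divider: I_total = 3.072 mA; share G_k/ΣG = 0.07326 → same result.)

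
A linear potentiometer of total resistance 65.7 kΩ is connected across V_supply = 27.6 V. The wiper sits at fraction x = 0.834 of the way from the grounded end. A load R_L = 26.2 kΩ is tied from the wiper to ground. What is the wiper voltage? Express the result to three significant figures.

Split the track: R_lower = x·R_p = 54.79 kΩ, R_upper = (1−x)·R_p = 10.91 kΩ.
(x·R_p) ‖ R_L = 17.72 kΩ.
Loaded-divider output: V_out = 27.6 × 0.6191 = 17.09 V.
(Unloaded: V_out = x·V_supply = 23.0 V.)

V_out ≈ 17.1 V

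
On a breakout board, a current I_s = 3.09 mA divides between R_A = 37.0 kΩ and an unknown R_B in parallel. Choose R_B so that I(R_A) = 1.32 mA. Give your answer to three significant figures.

R_B ≈ 27.6 kΩ

Two-branch current divider: I_A = I_s · R_B/(R_A + R_B).
With f = 0.4272, R_B = R_A · f/(1−f) = 37.0 × 0.7458 = 27.59 kΩ.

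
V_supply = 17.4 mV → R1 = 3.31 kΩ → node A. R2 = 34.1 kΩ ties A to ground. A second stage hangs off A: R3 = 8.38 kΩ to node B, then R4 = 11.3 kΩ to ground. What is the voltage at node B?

V_B ≈ 7.90 mV

The second stage (R3 + R4 = 19.68 kΩ) loads node A in parallel with R2.
Effective lower resistance at A: R2 ‖ 19.68 = 12.48 kΩ.
So V_A = 17.4 × 0.7904 = 13.75 mV.
Then the unloaded second divider: V_B = V_A × R4/(R3+R4) = 13.75 × 0.5742 = 7.896 mV.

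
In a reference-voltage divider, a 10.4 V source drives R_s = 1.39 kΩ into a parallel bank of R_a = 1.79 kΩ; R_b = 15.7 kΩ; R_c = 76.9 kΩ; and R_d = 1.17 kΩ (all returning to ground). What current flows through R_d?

Parallel bank: R_p = 1/(1/1.79 + 1/15.7 + 1/76.9 + 1/1.17) = 0.6711 kΩ.
V_A by voltage divider: V_A = 10.4 × 0.6711/(1.39 + 0.6711) = 3.386 V.
Branch current I = V_A/R_d = 3.386/1.17 = 2.894 mA.

I ≈ 2.89 mA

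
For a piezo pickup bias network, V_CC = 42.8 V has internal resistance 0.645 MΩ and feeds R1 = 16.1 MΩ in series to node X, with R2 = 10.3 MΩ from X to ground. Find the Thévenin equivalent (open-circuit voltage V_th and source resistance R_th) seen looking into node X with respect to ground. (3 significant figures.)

V_th ≈ 16.3 V, R_th ≈ 6.38 MΩ

R1' = 0.645 + 16.1 = 16.75 MΩ (source resistance + R1).
Open-circuit (no load on X): V_th = V_CC · R2/(R1' + R2) = 42.8 × 10.3/(16.75 + 10.3) = 16.30 V.
Zeroing V_CC shorts the top of R1' to ground, so R_th = R1' ‖ R2 = 6.377 MΩ.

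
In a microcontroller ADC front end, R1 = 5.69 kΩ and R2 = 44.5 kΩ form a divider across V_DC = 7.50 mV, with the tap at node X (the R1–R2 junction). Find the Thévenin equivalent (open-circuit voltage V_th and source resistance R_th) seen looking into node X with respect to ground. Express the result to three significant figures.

V_th ≈ 6.65 mV, R_th ≈ 5.04 kΩ

Open-circuit (no load on X): V_th = V_DC · R2/(R1 + R2) = 7.50 × 44.5/(5.690 + 44.5) = 6.650 mV.
With V_DC suppressed (replaced by a short), R_th = R1 ‖ R2 = (5.690 × 44.5)/(5.690 + 44.5) = 5.045 kΩ.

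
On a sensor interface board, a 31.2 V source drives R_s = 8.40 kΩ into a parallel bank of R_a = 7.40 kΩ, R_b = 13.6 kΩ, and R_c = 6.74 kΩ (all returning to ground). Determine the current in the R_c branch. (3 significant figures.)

Combine the parallel branches: R_p = (1/7.40 + 1/13.6 + 1/6.74)⁻¹ = 2.801 kΩ.
V_A by voltage divider: V_A = 31.2 × 2.801/(8.40 + 2.801) = 7.802 V.
I(R_c) = V_A / R_c = 7.802/6.74 = 1.158 mA.
(Check via current divider: I_total = 2.785 mA; share G_k/ΣG = 0.4156 → same result.)

I ≈ 1.16 mA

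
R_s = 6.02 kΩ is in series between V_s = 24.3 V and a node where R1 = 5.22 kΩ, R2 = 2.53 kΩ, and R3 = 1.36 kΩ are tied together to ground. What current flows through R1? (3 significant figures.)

I ≈ 0.520 mA

Parallel bank: R_p = 1/(1/5.22 + 1/2.53 + 1/1.36) = 0.7564 kΩ.
V_A = 24.3 × 0.7564/6.776 = 2.712 V.
Branch current I = V_A/R1 = 2.712/5.22 = 0.5196 mA.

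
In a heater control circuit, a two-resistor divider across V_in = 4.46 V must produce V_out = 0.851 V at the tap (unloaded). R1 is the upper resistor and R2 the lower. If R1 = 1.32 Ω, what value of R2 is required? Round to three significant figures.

Required fraction k = V_out/V_in = 0.1908.
R2 = R1 · 0.1908/(1 − 0.1908) = 0.3113 Ω.

R2 ≈ 0.311 Ω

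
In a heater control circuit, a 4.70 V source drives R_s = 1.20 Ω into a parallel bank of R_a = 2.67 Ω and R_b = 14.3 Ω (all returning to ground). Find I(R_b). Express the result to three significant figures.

Equivalent of the parallel group: R_p = 2.250 Ω.
V_A = 4.70 × 2.250/3.450 = 3.065 V.
Branch current I = V_A/R_b = 3.065/14.3 = 0.2143 A.

I ≈ 0.214 A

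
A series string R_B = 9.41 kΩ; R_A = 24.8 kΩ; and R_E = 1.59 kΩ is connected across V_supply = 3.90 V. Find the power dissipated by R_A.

P ≈ 0.294 mW

ΣR = 35.80 kΩ → I = 3.90/35.80 = 0.1089 mA.
P = I²R = 0.01187 × 24.8 = 0.2943 mW.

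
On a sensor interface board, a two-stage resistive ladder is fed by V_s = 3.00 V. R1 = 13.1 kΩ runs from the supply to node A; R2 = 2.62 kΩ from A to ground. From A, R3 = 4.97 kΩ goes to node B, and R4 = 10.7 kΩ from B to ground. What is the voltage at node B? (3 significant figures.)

V_B ≈ 0.300 V

Looking into the second stage from A: R3 + R4 = 15.67 kΩ appears in parallel with R2.
Effective lower resistance at A: R2 ‖ 15.67 = 2.245 kΩ.
First divider: V_A = V_s · 2.245/(13.1 + 2.245) = 0.4389 V.
V_B = V_A × 0.6828 = 0.2997 V.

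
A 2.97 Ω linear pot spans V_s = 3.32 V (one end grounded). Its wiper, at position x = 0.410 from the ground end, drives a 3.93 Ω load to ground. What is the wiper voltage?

The pot divides into 1.752 Ω above the wiper and 1.218 Ω below.
Lower segment in parallel with the load: 1.218 ‖ 3.93 = 0.9297 Ω.
V_out = 3.32 × 0.9297/(1.752 + 0.9297) = 1.151 V.

V_out ≈ 1.15 V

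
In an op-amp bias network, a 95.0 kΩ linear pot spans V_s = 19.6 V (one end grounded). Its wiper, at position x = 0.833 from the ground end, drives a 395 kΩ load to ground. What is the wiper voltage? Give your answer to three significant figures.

V_out ≈ 15.8 V

Lower segment x·R_p = 79.13 kΩ; upper segment (1−x)·R_p = 15.87 kΩ.
Lower segment in parallel with the load: 79.13 ‖ 395 = 65.93 kΩ.
Loaded-divider output: V_out = 19.6 × 0.8060 = 15.80 V.
(Unloaded: V_out = x·V_s = 16.3 V.)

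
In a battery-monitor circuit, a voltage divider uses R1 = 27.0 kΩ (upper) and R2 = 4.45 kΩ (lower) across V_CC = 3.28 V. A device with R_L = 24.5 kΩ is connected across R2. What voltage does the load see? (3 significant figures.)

R2 ‖ R_L = (4.45 × 24.5)/(4.45 + 24.5) = 3.766 kΩ.
Then V_out = V_CC · R2'/(R1 + R2') = 3.28 × 3.766/30.77 = 0.4015 V.

V_out ≈ 0.401 V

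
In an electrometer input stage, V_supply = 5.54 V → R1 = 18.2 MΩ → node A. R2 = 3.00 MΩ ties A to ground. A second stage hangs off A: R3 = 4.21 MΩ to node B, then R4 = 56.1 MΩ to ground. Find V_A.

V_A ≈ 0.752 V

The second stage (R3 + R4 = 60.31 MΩ) loads node A in parallel with R2.
Effective lower resistance at A: R2 ‖ 60.31 = 2.858 MΩ.
So V_A = 5.54 × 0.1357 = 0.7519 V.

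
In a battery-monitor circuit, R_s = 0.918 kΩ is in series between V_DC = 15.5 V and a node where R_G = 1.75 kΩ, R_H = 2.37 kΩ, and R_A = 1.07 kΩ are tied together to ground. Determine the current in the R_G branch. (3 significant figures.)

Parallel bank: R_p = 1/(1/1.75 + 1/2.37 + 1/1.07) = 0.5187 kΩ.
V_A by voltage divider: V_A = 15.5 × 0.5187/(0.918 + 0.5187) = 5.596 V.
Branch current I = V_A/R_G = 5.596/1.75 = 3.198 mA.

I ≈ 3.20 mA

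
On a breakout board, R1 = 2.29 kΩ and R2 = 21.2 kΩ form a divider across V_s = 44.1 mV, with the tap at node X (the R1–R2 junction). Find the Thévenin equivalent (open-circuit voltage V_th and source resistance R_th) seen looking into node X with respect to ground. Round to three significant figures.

V_th is the unloaded tap voltage: V_s · R2/(R1+R2) = 44.1 × 0.9025 = 39.80 mV.
Zeroing V_s shorts the top of R1 to ground, so R_th = R1 ‖ R2 = 2.067 kΩ.

V_th ≈ 39.8 mV, R_th ≈ 2.07 kΩ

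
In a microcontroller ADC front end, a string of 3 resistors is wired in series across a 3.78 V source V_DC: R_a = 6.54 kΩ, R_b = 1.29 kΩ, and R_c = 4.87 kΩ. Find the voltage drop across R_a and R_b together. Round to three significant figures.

Series total: ΣR = 6.54 + 1.29 + 4.87 = 12.70 kΩ.
R_{R_a..R_b} = 6.54 + 1.29 = 7.830 kΩ.
V = V_DC · R/ΣR = 3.78 × 0.6165 = 2.331 V.

V ≈ 2.33 V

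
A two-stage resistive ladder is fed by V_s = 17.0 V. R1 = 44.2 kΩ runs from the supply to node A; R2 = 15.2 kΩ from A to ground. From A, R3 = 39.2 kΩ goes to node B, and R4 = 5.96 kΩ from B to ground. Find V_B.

V_B ≈ 0.459 V

The second stage (R3 + R4 = 45.16 kΩ) loads node A in parallel with R2.
R2 ‖ (R3+R4) = 11.37 kΩ.
So V_A = 17.0 × 0.2046 = 3.479 V.
V_B = V_A × 0.1320 = 0.4591 V.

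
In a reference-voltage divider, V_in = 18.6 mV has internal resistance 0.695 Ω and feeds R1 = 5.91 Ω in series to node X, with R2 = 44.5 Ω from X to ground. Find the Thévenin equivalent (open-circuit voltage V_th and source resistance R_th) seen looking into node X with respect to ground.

R1' = 0.695 + 5.91 = 6.605 Ω (source resistance + R1).
With X open, the divider is unloaded: V_th = 18.6 × 44.5/51.11 = 16.20 mV.
Looking into X with the source shorted: R_th = R1'·R2/(R1'+R2) = 6.605 × 44.5/51.11 = 5.751 Ω.

V_th ≈ 16.2 mV, R_th ≈ 5.75 Ω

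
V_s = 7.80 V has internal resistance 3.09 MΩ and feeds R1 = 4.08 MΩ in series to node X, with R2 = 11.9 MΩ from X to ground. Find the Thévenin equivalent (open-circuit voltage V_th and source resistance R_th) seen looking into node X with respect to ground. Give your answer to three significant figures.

R1' = 3.09 + 4.08 = 7.170 MΩ (source resistance + R1).
Open-circuit (no load on X): V_th = V_s · R2/(R1' + R2) = 7.80 × 11.9/(7.170 + 11.9) = 4.867 V.
Looking into X with the source shorted: R_th = R1'·R2/(R1'+R2) = 7.170 × 11.9/19.07 = 4.474 MΩ.

V_th ≈ 4.87 V, R_th ≈ 4.47 MΩ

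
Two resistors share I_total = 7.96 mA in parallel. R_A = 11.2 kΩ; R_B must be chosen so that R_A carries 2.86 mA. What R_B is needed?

R_B ≈ 6.28 kΩ

Two-branch current divider: I_A = I_total · R_B/(R_A + R_B).
With f = 0.3593, R_B = R_A · f/(1−f) = 11.2 × 0.5608 = 6.281 kΩ.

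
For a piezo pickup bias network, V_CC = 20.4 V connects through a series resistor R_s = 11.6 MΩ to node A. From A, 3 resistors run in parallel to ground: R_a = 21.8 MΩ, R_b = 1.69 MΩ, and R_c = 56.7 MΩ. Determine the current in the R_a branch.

Equivalent of the parallel group: R_p = 1.526 MΩ.
V_A = 20.4 × 1.526/13.13 = 2.372 V.
Branch current I = V_A/R_a = 2.372/21.8 = 0.1088 µA.

I ≈ 0.109 µA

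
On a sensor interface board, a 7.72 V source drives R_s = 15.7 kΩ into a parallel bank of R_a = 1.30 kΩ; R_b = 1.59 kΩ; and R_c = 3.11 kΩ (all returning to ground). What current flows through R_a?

I ≈ 0.212 mA

Equivalent of the parallel group: R_p = 0.5815 kΩ.
V_A by voltage divider: V_A = 7.72 × 0.5815/(15.7 + 0.5815) = 0.2757 V.
Branch current I = V_A/R_a = 0.2757/1.30 = 0.2121 mA.
(Check via current divider: I_total = 0.4742 mA; share G_k/ΣG = 0.4473 → same result.)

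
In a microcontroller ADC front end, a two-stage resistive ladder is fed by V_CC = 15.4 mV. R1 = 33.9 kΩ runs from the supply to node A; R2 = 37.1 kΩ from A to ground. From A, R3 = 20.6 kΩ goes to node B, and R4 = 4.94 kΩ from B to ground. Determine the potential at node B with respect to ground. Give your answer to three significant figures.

V_B ≈ 0.919 mV

The second stage (R3 + R4 = 25.54 kΩ) loads node A in parallel with R2.
Effective lower resistance at A: R2 ‖ 25.54 = 15.13 kΩ.
V_A = 15.4 × 15.13/(33.9 + 15.13) = 4.752 mV.
Stage 2 is unloaded, so V_B = V_A · R4/(R3+R4) = 4.752 × 4.94/25.54 = 0.9190 mV.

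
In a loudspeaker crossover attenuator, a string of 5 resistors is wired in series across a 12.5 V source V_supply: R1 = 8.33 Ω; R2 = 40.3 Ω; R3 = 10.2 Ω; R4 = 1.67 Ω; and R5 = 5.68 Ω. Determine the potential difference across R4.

ΣR = 8.33 + 40.3 + 10.2 + 1.67 + 5.68 = 66.18 Ω.
By the voltage-divider rule, V = 12.5 × 1.670/66.18 = 0.3154 V.

V ≈ 0.315 V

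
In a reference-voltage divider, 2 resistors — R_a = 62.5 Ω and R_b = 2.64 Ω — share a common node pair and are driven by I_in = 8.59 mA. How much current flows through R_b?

I ≈ 8.24 mA

Two-branch current divider: I_k = I_in · R_other/(R_1 + R_2).
I(R_b) = 8.59 × 62.5/(62.5 + 2.64) = 8.59 × 0.9595 = 8.242 mA.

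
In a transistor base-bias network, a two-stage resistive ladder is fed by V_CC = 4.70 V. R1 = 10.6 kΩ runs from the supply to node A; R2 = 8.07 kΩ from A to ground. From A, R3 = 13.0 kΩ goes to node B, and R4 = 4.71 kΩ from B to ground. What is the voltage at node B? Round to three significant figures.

The second stage (R3 + R4 = 17.71 kΩ) loads node A in parallel with R2.
Effective lower resistance at A: R2 ‖ 17.71 = 5.544 kΩ.
V_A = 4.70 × 5.544/(10.6 + 5.544) = 1.614 V.
V_B = V_A × 0.2660 = 0.4292 V.

V_B ≈ 0.429 V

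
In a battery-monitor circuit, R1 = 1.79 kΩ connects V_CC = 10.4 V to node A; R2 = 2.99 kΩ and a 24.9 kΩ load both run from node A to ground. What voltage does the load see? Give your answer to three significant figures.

R2 ‖ R_L = (2.99 × 24.9)/(2.99 + 24.9) = 2.669 kΩ.
Then V_out = V_CC · R2'/(R1 + R2') = 10.4 × 2.669/4.459 = 6.225 V.

V_out ≈ 6.23 V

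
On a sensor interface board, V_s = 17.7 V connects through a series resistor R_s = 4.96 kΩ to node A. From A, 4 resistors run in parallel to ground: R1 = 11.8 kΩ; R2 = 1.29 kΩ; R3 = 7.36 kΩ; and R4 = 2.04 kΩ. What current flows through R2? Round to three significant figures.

I ≈ 1.64 mA

Parallel bank: R_p = 1/(1/11.8 + 1/1.29 + 1/7.36 + 1/2.04) = 0.6729 kΩ.
V_A by voltage divider: V_A = 17.7 × 0.6729/(4.96 + 0.6729) = 2.115 V.
I(R2) = V_A / R2 = 2.115/1.29 = 1.639 mA.
(Equivalently: I_total = 3.142 mA, then current-divider fraction G_k/ΣG = 0.5217.)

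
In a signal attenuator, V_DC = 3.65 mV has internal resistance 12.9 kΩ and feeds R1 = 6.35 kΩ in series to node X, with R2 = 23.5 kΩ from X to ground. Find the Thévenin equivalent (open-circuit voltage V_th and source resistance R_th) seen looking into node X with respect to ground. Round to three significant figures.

R1' = 12.9 + 6.35 = 19.25 kΩ (source resistance + R1).
With X open, the divider is unloaded: V_th = 3.65 × 23.5/42.75 = 2.006 mV.
With V_DC suppressed (replaced by a short), R_th = R1' ‖ R2 = (19.25 × 23.5)/(19.25 + 23.5) = 10.58 kΩ.

V_th ≈ 2.01 mV, R_th ≈ 10.6 kΩ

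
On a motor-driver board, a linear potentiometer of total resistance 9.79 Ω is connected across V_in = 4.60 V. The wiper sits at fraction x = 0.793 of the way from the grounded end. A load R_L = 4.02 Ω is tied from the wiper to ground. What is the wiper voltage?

The pot divides into 2.027 Ω above the wiper and 7.763 Ω below.
(x·R_p) ‖ R_L = 2.649 Ω.
Loaded-divider output: V_out = 4.60 × 0.5665 = 2.606 V.
(Unloaded: V_out = x·V_in = 3.65 V.)

V_out ≈ 2.61 V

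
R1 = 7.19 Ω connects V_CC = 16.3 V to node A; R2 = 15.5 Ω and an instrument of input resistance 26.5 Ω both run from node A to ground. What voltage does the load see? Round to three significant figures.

V_out ≈ 9.39 V

The load sits in parallel with R2, giving an effective lower resistance R2' = R2·R_L/(R2+R_L) = 9.780 Ω.
Now apply the divider: V_out = 16.3 × 0.5763 = 9.394 V.
(Unloaded it would be 11.1 V; the load pulls it down.)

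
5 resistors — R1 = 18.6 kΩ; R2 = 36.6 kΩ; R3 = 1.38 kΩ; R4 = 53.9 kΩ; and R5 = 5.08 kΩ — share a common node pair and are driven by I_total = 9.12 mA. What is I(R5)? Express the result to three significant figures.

I ≈ 1.76 mA

ΣG = 1/18.6 + 1/36.6 + 1/1.38 + 1/53.9 + 1/5.08 = 1.021.
Current divider: I(R5) = I_total · G_k/ΣG = 9.12 × (0.1969/1.021) = 9.12 × 0.1928 = 1.758 mA.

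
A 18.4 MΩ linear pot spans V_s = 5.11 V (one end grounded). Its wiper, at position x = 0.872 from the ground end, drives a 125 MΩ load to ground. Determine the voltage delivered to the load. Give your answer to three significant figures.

V_out ≈ 4.38 V

Lower segment x·R_p = 16.04 MΩ; upper segment (1−x)·R_p = 2.355 MΩ.
Lower segment in parallel with the load: 16.04 ‖ 125 = 14.22 MΩ.
V_out = 5.11 × 14.22/(2.355 + 14.22) = 4.384 V.
(Unloaded: V_out = x·V_s = 4.46 V.)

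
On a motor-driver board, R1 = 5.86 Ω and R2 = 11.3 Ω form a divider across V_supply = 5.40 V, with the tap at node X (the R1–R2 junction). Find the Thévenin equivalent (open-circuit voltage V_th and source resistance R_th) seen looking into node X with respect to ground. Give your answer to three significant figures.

V_th ≈ 3.56 V, R_th ≈ 3.86 Ω

With X open, the divider is unloaded: V_th = 5.40 × 11.3/17.16 = 3.556 V.
With V_supply suppressed (replaced by a short), R_th = R1 ‖ R2 = (5.860 × 11.3)/(5.860 + 11.3) = 3.859 Ω.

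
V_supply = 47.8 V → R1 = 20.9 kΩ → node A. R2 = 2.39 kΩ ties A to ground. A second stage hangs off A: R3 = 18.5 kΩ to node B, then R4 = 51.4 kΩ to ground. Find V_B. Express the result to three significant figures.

V_B ≈ 3.50 V

The second stage (R3 + R4 = 69.90 kΩ) loads node A in parallel with R2.
Effective lower resistance at A: R2 ‖ 69.90 = 2.311 kΩ.
First divider: V_A = V_supply · 2.311/(20.9 + 2.311) = 4.759 V.
Then the unloaded second divider: V_B = V_A × R4/(R3+R4) = 4.759 × 0.7353 = 3.500 V.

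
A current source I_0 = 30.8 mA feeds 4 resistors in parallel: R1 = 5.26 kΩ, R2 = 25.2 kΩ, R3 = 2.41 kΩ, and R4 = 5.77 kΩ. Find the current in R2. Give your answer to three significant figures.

ΣG = 1/5.26 + 1/25.2 + 1/2.41 + 1/5.77 = 0.8180.
R2 takes the fraction G_k/ΣG = 0.03968/0.8180 = 0.04851, so I = 30.8 × 0.04851 = 1.494 mA.

I ≈ 1.49 mA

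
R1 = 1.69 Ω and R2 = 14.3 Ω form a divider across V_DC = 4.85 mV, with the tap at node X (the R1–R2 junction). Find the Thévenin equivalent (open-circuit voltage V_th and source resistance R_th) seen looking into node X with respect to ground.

Open-circuit (no load on X): V_th = V_DC · R2/(R1 + R2) = 4.85 × 14.3/(1.690 + 14.3) = 4.337 mV.
Zeroing V_DC shorts the top of R1 to ground, so R_th = R1 ‖ R2 = 1.511 Ω.

V_th ≈ 4.34 mV, R_th ≈ 1.51 Ω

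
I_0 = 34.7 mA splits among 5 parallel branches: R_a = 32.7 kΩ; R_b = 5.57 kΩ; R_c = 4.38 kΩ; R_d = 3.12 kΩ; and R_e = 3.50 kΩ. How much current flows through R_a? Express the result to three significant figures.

I ≈ 1.02 mA

ΣG = 1/32.7 + 1/5.57 + 1/4.38 + 1/3.12 + 1/3.50 = 1.045.
By the current-divider rule, I = I_0 · G_k/ΣG = 34.7 × 0.02927 = 1.016 mA.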